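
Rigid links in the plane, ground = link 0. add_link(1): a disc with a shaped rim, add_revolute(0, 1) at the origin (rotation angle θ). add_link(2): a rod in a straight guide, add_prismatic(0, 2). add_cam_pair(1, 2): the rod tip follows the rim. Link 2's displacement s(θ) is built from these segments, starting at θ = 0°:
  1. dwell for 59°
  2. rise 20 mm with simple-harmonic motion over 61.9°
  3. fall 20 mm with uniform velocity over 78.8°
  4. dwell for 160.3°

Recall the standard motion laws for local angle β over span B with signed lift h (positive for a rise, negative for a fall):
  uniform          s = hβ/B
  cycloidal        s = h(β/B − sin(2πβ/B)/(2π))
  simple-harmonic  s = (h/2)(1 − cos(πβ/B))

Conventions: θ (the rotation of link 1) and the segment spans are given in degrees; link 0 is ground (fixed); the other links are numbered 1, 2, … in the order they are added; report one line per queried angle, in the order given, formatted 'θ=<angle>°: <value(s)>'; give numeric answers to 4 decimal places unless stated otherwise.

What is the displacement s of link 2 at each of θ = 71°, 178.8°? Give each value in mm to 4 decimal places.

segment 1 (0° to 59°, dwell): s unchanged at 0.0000
θ = 71° falls in segment 2 (59° to 120.9°, simple-harmonic, h = 20): β = 71 − 59 = 12°, B = 61.9°; Δs = 20/2·(1 − cos(π·0.1939)) = 1.7980; s = 0.0000 + 1.7980 = 1.7980
segment 2 (59° to 120.9°, simple-harmonic, h = 20) is passed completely: s = 0.0000 + (20) = 20.0000
θ = 178.8° falls in segment 3 (120.9° to 199.7°, uniform, h = -20): β = 178.8 − 120.9 = 57.9°, B = 78.8°; Δs = -20·57.9/78.8 = -14.6954; s = 20.0000 − 14.6954 = 5.3046

θ=71°: 1.7980
θ=178.8°: 5.3046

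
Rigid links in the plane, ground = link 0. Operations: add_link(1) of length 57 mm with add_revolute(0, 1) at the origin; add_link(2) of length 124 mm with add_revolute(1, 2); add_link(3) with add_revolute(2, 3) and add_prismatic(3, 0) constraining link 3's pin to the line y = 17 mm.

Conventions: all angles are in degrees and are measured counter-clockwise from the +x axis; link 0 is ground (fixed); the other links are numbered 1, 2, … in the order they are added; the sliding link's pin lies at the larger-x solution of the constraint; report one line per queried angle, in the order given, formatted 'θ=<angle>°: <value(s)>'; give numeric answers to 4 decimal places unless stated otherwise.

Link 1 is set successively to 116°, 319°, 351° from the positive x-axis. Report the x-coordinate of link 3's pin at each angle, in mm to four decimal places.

geometry: r = 57 mm, L = 124 mm, e = 17 mm
θ=116°: crank pin P = (r cos θ, r sin θ) = (-24.987155, 51.231261)
θ=116°: h = r sin θ − e = 51.231261 − 17 = 34.231261
θ=116°: x = r cos θ + √(L² − h²) = -24.987155 + 119.181462 = 94.194306
θ=319°: crank pin P = (r cos θ, r sin θ) = (43.018446, -37.395365)
θ=319°: h = r sin θ − e = -37.395365 − 17 = -54.395365
θ=319°: x = r cos θ + √(L² − h²) = 43.018446 + 111.432241 = 154.450687
θ=351°: crank pin P = (r cos θ, r sin θ) = (56.298235, -8.916765)
θ=351°: h = r sin θ − e = -8.916765 − 17 = -25.916765
θ=351°: x = r cos θ + √(L² − h²) = 56.298235 + 121.261376 = 177.559611

θ=116°: 94.1943
θ=319°: 154.4507
θ=351°: 177.5596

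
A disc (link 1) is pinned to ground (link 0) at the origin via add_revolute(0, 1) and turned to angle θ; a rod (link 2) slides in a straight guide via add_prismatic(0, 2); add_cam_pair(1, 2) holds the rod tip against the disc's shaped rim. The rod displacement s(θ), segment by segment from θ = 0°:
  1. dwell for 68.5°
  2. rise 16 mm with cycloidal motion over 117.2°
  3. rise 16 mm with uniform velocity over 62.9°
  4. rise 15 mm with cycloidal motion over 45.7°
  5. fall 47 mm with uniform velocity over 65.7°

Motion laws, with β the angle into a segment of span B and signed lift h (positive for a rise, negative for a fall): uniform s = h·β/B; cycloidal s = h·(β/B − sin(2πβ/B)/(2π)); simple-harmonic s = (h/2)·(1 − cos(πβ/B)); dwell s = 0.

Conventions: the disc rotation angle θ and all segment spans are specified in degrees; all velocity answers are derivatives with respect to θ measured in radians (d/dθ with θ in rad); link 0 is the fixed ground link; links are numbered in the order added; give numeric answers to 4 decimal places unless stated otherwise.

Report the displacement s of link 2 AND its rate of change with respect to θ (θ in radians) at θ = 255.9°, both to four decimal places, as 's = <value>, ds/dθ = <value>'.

segment 1 (0° to 68.5°, dwell): s unchanged at 0.0000
segment 2 (68.5° to 185.7°, cycloidal, h = 16) is passed completely: s = 0.0000 + (16) = 16.0000
segment 3 (185.7° to 248.6°, uniform, h = 16) is passed completely: s = 16.0000 + (16) = 32.0000
θ = 255.9° falls in segment 4 (248.6° to 294.3°, cycloidal, h = 15): β = 255.9 − 248.6 = 7.3°, B = 45.7°; Δs = 15·(0.1597 − sin(2π·0.1597)/(2π)) = 0.3825; s = 32.0000 + 0.3825 = 32.3825
velocity in seg [248.6°–294.3°] (cycloidal), θ in radians: β = 7.3° = 0.1274 rad, B = 45.7° = 0.7976 rad; ds/dθ = (h/B)(1 − cos(2πβ/B)) = (15/0.7976)(1 − cos(2π·0.1597)) = 8.703083 mm/rad

s = 32.3825, ds/dθ = 8.7031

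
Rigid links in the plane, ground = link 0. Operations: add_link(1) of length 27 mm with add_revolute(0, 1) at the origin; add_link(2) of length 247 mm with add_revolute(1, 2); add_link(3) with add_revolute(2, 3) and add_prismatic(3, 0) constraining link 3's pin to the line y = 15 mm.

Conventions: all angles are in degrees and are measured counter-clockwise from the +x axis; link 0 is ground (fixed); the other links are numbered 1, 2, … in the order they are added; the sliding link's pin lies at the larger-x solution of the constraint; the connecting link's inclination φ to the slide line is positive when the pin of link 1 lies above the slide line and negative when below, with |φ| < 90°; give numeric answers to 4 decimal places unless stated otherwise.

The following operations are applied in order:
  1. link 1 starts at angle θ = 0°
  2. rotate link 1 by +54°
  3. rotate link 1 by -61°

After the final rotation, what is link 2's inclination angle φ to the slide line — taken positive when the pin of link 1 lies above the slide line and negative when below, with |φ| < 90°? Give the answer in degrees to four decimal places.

geometry: r = 27 mm, L = 247 mm, e = 15 mm; θ starts at 0°
rotate link 1 by +54°: θ ← 0° +54° = 54°
rotate link 1 by -61°: θ ← 54° -61° = -7°
h = r sin θ − e = -3.290472 − 15 = -18.290472
sin φ = h / L = -18.290472 / 247 = -0.07405050
φ = arcsin(-0.07405050) = -4.246668°

-4.2467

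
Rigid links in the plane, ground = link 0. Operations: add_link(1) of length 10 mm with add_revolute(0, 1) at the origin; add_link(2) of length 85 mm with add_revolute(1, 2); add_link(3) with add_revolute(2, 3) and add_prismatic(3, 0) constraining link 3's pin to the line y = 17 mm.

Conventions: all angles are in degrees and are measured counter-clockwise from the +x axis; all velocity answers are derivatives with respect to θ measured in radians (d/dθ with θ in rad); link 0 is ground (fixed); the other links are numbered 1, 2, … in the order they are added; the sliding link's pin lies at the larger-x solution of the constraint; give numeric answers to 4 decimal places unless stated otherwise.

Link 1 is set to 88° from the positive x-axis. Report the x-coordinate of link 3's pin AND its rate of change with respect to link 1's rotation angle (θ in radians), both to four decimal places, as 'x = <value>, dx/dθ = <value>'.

geometry: r = 10 mm, L = 85 mm, e = 17 mm
crank pin P = (r cos θ, r sin θ) = (0.348995, 9.993908)
h = r sin θ − e = 9.993908 − 17 = -7.006092
x = r cos θ + √(L² − h²) = 0.348995 + 84.710771 = 85.059766
dx/dθ = −r sin θ − h·r cos θ/√(L² − h²) (θ in radians; h = -7.006092) = -9.965044

x = 85.0598, dx/dθ = -9.9650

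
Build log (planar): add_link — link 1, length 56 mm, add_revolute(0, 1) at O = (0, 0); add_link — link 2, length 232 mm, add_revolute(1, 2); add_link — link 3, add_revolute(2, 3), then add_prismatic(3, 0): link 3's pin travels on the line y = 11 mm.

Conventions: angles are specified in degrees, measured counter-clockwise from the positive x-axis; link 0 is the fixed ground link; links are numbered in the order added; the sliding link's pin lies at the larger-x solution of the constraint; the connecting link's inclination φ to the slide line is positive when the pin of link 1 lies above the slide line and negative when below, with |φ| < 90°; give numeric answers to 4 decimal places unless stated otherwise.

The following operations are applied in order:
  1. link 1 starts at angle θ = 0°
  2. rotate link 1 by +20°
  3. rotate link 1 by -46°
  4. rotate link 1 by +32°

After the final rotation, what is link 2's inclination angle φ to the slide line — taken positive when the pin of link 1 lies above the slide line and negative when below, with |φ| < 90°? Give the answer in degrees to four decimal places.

geometry: r = 56 mm, L = 232 mm, e = 11 mm; θ starts at 0°
rotate link 1 by +20°: θ ← 0° +20° = 20°
rotate link 1 by -46°: θ ← 20° -46° = -26°
rotate link 1 by +32°: θ ← -26° +32° = 6°
h = r sin θ − e = 5.853594 − 11 = -5.146406
sin φ = h / L = -5.146406 / 232 = -0.02218278
φ = arcsin(-0.02218278) = -1.271084°

-1.2711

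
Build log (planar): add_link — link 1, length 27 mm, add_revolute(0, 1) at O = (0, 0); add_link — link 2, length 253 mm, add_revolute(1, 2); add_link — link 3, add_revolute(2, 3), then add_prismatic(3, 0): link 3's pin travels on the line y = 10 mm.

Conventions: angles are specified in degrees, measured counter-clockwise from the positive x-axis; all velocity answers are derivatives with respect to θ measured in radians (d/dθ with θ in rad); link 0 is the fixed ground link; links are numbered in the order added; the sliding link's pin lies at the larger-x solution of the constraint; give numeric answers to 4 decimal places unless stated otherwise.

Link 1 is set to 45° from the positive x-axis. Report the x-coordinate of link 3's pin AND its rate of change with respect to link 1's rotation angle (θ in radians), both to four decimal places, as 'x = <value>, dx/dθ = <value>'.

geometry: r = 27 mm, L = 253 mm, e = 10 mm
crank pin P = (r cos θ, r sin θ) = (19.091883, 19.091883)
h = r sin θ − e = 19.091883 − 10 = 9.091883
x = r cos θ + √(L² − h²) = 19.091883 + 252.836583 = 271.928466
dx/dθ = −r sin θ − h·r cos θ/√(L² − h²) (θ in radians; h = 9.091883) = -19.778418

x = 271.9285, dx/dθ = -19.7784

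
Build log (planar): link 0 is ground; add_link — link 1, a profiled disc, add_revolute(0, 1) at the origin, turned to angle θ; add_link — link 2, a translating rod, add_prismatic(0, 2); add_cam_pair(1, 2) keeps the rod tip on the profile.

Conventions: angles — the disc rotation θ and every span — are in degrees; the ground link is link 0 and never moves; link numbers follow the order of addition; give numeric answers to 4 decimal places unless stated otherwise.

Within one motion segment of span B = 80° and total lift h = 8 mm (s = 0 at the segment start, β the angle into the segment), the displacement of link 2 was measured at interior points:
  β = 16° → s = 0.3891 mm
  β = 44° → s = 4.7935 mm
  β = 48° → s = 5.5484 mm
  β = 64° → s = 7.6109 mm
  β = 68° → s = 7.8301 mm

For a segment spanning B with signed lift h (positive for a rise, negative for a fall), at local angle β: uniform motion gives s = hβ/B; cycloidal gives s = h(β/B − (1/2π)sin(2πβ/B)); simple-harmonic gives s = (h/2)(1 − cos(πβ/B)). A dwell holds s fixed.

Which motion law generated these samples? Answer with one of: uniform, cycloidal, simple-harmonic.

candidates at β/B = r: uniform s = h·r (linear in β); cycloidal s = h·(r − sin(2πr)/(2π)); simple-harmonic s = (h/2)(1 − cos(πr))
β=16°: printed 0.3891 | uniform 1.6000, cycloidal 0.3891, simple-harmonic 0.7639
β=44°: printed 4.7935 | uniform 4.4000, cycloidal 4.7935, simple-harmonic 4.6257
β=48°: printed 5.5484 | uniform 4.8000, cycloidal 5.5484, simple-harmonic 5.2361
β=64°: printed 7.6109 | uniform 6.4000, cycloidal 7.6109, simple-harmonic 7.2361
β=68°: printed 7.8301 | uniform 6.8000, cycloidal 7.8301, simple-harmonic 7.5640
only one law matches every sample → cycloidal

cycloidal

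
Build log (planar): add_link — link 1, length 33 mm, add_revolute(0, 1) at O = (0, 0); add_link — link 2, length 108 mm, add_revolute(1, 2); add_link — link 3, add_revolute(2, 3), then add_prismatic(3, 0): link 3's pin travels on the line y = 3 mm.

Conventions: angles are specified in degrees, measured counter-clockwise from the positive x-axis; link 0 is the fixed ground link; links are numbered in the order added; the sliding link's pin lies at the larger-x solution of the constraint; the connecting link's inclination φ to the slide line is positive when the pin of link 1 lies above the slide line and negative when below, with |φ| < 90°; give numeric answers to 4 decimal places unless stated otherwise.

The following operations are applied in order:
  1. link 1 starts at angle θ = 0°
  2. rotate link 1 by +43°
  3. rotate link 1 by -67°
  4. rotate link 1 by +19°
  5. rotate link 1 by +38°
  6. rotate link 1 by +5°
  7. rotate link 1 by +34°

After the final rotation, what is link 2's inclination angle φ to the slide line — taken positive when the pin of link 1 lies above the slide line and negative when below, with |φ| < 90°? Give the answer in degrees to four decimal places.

geometry: r = 33 mm, L = 108 mm, e = 3 mm; θ starts at 0°
rotate link 1 by +43°: θ ← 0° +43° = 43°
rotate link 1 by -67°: θ ← 43° -67° = -24°
rotate link 1 by +19°: θ ← -24° +19° = -5°
rotate link 1 by +38°: θ ← -5° +38° = 33°
rotate link 1 by +5°: θ ← 33° +5° = 38°
rotate link 1 by +34°: θ ← 38° +34° = 72°
h = r sin θ − e = 31.384865 − 3 = 28.384865
sin φ = h / L = 28.384865 / 108 = 0.26282282
φ = arcsin(0.26282282) = 15.237625°

15.2376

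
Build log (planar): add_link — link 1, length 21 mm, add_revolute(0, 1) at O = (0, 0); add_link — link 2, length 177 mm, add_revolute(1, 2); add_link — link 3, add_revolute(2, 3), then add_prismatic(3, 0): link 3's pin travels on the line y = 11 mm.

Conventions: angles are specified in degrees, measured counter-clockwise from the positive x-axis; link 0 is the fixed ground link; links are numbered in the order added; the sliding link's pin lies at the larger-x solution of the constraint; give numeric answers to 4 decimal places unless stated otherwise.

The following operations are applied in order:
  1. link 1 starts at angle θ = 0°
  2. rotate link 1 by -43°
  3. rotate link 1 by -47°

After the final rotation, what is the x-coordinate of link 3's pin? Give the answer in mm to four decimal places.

geometry: r = 21 mm, L = 177 mm, e = 11 mm; θ starts at 0°
rotate link 1 by -43°: θ ← 0° -43° = -43°
rotate link 1 by -47°: θ ← -43° -47° = -90°
crank pin P = (r cos θ, r sin θ) = (0.000000, -21.000000)
h = r sin θ − e = -21.000000 − 11 = -32.000000
x = r cos θ + √(L² − h²) = 0.000000 + 174.083313 = 174.083313

174.0833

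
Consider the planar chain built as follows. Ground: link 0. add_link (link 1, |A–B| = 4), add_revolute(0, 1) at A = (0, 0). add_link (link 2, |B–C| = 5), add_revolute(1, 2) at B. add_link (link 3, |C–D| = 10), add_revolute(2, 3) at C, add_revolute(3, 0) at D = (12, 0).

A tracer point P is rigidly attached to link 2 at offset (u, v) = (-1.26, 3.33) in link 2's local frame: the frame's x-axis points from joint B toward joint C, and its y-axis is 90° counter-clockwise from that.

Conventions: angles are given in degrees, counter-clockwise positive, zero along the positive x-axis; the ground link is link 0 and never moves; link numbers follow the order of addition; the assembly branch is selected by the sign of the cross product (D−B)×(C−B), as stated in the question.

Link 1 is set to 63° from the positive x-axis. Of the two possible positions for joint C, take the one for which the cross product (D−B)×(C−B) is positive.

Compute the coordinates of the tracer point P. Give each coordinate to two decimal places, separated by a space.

A=(0,0), D=(12.00,0)
B = A + 4.00·(cos63°, sin63°) = (1.8160, 3.5640)
|BD| = 10.7897
circle(B,5.00) ∩ circle(D,10.00): a=1.9193, h=4.6170
  candidates: C₊=(5.1526,7.2879) cross=49.815; C₋=(2.1024,-1.4278) cross=-49.815
  branch + wants cross > 0 → take C=(5.1526,7.2879) (cross=49.815)
ex = (C−B)/|BC| = (0.6673,0.7448); ey = (-0.7448,0.6673)
P = B + -1.26·ex + 3.33·ey = (-1.5049,4.8478)

-1.50 4.85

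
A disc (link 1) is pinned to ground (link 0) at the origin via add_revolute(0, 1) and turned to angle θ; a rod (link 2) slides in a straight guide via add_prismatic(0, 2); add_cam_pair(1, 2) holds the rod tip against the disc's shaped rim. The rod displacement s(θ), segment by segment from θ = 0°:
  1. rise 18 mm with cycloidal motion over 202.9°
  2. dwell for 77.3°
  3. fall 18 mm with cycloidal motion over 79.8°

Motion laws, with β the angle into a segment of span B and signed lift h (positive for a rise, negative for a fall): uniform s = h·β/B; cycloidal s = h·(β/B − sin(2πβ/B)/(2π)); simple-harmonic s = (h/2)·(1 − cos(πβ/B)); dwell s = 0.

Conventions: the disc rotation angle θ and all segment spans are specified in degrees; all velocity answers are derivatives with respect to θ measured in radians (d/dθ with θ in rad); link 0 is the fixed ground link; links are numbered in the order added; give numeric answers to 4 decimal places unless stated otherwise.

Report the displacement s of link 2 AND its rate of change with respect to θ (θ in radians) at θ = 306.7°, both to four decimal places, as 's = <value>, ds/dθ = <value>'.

segment 1 (0° to 202.9°, cycloidal, h = 18) is passed completely: s = 0.0000 + (18) = 18.0000
segment 2 (202.9° to 280.2°, dwell): s unchanged at 18.0000
θ = 306.7° falls in segment 3 (280.2° to 360°, cycloidal, h = -18): β = 306.7 − 280.2 = 26.5°, B = 79.8°; Δs = -18·(0.3321 − sin(2π·0.3321)/(2π)) = -3.4853; s = 18.0000 − 3.4853 = 14.5147
velocity in seg [280.2°–360°] (cycloidal), θ in radians: β = 26.5° = 0.4625 rad, B = 79.8° = 1.3928 rad; ds/dθ = (h/B)(1 − cos(2πβ/B)) = ((-18)/1.3928)(1 − cos(2π·0.3321)) = -19.297466 mm/rad

s = 14.5147, ds/dθ = -19.2975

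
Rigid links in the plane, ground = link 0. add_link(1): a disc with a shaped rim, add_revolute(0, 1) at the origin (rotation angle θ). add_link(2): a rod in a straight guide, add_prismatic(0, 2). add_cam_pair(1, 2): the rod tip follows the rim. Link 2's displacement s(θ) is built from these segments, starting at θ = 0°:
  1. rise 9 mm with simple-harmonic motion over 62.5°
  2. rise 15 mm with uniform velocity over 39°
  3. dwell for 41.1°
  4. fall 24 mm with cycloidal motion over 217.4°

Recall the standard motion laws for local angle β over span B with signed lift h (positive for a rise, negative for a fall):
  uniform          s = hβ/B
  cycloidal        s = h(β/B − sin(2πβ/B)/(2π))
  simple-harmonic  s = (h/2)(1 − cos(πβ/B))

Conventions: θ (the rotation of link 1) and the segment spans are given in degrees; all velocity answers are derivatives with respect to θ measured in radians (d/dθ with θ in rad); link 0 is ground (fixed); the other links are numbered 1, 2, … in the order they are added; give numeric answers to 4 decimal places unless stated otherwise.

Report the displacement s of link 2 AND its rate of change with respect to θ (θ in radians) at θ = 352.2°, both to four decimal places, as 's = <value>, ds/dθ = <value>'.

segment 1 (0° to 62.5°, simple-harmonic, h = 9) is passed completely: s = 0.0000 + (9) = 9.0000
segment 2 (62.5° to 101.5°, uniform, h = 15) is passed completely: s = 9.0000 + (15) = 24.0000
segment 3 (101.5° to 142.6°, dwell): s unchanged at 24.0000
θ = 352.2° falls in segment 4 (142.6° to 360°, cycloidal, h = -24): β = 352.2 − 142.6 = 209.6°, B = 217.4°; Δs = -24·(0.9641 − sin(2π·0.9641)/(2π)) = -23.9927; s = 24.0000 − 23.9927 = 0.0073
velocity in seg [142.6°–360°] (cycloidal), θ in radians: β = 209.6° = 3.6582 rad, B = 217.4° = 3.7943 rad; ds/dθ = (h/B)(1 − cos(2πβ/B)) = ((-24)/3.7943)(1 − cos(2π·0.9641)) = -0.160042 mm/rad

s = 0.0073, ds/dθ = -0.1600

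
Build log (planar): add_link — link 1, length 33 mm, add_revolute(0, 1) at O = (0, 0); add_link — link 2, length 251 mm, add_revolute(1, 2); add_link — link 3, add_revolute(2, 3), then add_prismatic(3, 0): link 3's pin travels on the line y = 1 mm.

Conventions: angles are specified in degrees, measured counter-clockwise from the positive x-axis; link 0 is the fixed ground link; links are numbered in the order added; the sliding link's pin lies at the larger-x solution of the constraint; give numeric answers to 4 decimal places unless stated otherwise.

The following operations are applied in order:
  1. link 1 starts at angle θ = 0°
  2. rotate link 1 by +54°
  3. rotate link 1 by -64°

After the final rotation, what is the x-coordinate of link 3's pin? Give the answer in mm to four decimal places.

geometry: r = 33 mm, L = 251 mm, e = 1 mm; θ starts at 0°
rotate link 1 by +54°: θ ← 0° +54° = 54°
rotate link 1 by -64°: θ ← 54° -64° = -10°
crank pin P = (r cos θ, r sin θ) = (32.498656, -5.730390)
h = r sin θ − e = -5.730390 − 1 = -6.730390
x = r cos θ + √(L² − h²) = 32.498656 + 250.909748 = 283.408404

283.4084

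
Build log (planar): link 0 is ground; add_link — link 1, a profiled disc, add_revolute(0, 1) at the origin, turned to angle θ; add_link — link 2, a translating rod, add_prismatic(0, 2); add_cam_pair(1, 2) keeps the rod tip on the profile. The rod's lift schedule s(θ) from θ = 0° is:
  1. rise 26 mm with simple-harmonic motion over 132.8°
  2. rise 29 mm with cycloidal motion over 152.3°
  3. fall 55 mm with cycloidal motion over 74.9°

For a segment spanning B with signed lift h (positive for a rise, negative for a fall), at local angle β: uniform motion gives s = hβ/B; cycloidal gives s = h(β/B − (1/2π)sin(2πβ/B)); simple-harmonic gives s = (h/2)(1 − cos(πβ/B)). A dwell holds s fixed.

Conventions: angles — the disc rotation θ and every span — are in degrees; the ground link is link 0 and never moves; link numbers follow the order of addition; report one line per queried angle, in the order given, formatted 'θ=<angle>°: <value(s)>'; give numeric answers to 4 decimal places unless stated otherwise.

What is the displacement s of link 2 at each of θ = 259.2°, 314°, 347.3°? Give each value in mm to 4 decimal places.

seg 1 [0°–132.8°] simple-harmonic, h=26: full span → s += 26 → s = 26.0000
seg 2 [132.8°–285.1°] cycloidal, h=29: θ=259.2° here. β=126.4, B=152.3. 29·(0.8299 − sin(2π·0.8299)/(2π)) = 28.1137 → s = 54.1137
seg 2 [132.8°–285.1°] cycloidal, h=29: full span → s += 29 → s = 55.0000
seg 3 [285.1°–360°] cycloidal, h=-55: θ=314° here. β=28.9, B=74.9. -55·(0.3858 − sin(2π·0.3858)/(2π)) = -15.4679 → s = 39.5321
seg 3 [285.1°–360°] cycloidal, h=-55: θ=347.3° here. β=62.2, B=74.9. -55·(0.8304 − sin(2π·0.8304)/(2π)) = -53.3333 → s = 1.6667

θ=259.2°: 54.1137
θ=314°: 39.5321
θ=347.3°: 1.6667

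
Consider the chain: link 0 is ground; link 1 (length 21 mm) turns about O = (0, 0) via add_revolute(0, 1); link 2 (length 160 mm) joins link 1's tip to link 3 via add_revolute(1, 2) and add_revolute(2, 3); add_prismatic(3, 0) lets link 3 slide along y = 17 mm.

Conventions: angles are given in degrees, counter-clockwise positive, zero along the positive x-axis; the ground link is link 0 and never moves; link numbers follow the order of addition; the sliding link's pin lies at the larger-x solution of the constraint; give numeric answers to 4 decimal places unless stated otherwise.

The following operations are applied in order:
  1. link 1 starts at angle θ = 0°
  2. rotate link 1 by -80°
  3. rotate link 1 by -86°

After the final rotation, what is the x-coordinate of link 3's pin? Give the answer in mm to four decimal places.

geometry: r = 21 mm, L = 160 mm, e = 17 mm; θ starts at 0°
rotate link 1 by -80°: θ ← 0° -80° = -80°
rotate link 1 by -86°: θ ← -80° -86° = -166°
crank pin P = (r cos θ, r sin θ) = (-20.376210, -5.080360)
h = r sin θ − e = -5.080360 − 17 = -22.080360
x = r cos θ + √(L² − h²) = -20.376210 + 158.469106 = 138.092896

138.0929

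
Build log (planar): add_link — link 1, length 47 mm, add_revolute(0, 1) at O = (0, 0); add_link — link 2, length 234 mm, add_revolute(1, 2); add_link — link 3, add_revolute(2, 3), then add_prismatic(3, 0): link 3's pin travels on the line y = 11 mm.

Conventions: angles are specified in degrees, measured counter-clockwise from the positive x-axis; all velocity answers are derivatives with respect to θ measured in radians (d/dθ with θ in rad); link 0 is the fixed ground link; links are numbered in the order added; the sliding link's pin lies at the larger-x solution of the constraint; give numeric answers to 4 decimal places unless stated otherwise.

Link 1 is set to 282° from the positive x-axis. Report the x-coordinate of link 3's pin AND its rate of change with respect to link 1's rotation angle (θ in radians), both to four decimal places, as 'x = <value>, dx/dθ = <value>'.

geometry: r = 47 mm, L = 234 mm, e = 11 mm
crank pin P = (r cos θ, r sin θ) = (9.771849, -45.972937)
h = r sin θ − e = -45.972937 − 11 = -56.972937
x = r cos θ + √(L² − h²) = 9.771849 + 226.958332 = 236.730181
dx/dθ = −r sin θ − h·r cos θ/√(L² − h²) (θ in radians; h = -56.972937) = 48.425947

x = 236.7302, dx/dθ = 48.4259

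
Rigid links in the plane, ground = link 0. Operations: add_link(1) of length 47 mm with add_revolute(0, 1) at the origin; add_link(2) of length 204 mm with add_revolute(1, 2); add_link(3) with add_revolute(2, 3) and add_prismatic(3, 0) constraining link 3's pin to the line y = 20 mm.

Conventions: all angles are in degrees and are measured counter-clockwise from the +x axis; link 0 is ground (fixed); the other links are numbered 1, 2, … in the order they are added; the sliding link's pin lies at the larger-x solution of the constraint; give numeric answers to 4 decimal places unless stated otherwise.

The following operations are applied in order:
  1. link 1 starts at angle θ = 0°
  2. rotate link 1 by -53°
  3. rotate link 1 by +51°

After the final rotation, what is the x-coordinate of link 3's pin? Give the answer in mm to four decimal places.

geometry: r = 47 mm, L = 204 mm, e = 20 mm; θ starts at 0°
rotate link 1 by -53°: θ ← 0° -53° = -53°
rotate link 1 by +51°: θ ← -53° +51° = -2°
crank pin P = (r cos θ, r sin θ) = (46.971369, -1.640276)
h = r sin θ − e = -1.640276 − 20 = -21.640276
x = r cos θ + √(L² − h²) = 46.971369 + 202.848955 = 249.820324

249.8203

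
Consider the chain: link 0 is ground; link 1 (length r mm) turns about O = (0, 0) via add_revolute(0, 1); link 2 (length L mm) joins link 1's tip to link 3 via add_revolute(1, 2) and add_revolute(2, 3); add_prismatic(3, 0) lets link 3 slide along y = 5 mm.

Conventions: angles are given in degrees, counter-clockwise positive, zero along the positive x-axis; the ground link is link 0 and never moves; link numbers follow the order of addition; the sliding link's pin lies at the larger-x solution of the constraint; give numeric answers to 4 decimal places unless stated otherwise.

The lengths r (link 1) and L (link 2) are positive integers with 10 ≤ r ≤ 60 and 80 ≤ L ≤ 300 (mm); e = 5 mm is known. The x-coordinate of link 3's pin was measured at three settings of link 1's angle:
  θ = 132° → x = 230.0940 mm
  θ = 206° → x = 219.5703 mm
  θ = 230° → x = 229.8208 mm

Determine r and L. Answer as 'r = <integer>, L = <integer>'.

constraint per measurement: (x − r cos θ)² + (r sin θ − e)² = L²
subtracting the θ₁ and θ₂ equations cancels the r² and L² terms:
r = (x₁² − x₂²) / (2[(x₁cos θ₁ + e sin θ₁) − (x₂cos θ₂ + e sin θ₂)]) = 47.9999 → r = 48
L² = (x₁ − r cos θ₁)² + (r sin θ₁ − e)² = 69695.9813 → L = 264.0000 → L = 264
check at θ₃=230°: x = 229.8208 (printed 229.8208) ✓

r = 48, L = 264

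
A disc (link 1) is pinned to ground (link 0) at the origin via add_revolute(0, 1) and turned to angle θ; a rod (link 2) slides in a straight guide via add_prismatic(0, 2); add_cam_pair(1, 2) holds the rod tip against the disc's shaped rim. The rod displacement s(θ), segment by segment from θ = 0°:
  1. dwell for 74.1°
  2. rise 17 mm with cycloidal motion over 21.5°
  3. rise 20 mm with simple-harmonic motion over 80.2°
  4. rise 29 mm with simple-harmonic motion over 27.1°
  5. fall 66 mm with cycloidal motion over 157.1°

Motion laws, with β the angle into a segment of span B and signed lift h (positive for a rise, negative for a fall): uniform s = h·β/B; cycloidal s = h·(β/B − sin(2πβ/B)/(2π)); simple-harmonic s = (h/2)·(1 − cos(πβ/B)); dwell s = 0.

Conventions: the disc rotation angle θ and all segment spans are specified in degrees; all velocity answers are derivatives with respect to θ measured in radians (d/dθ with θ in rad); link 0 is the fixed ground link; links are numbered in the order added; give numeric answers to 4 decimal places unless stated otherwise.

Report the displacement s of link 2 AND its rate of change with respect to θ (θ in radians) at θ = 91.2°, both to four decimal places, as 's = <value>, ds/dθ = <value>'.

segment 1 (0° to 74.1°, dwell): s unchanged at 0.0000
θ = 91.2° falls in segment 2 (74.1° to 95.6°, cycloidal, h = 17): β = 91.2 − 74.1 = 17.1°, B = 21.5°; Δs = 17·(0.7953 − sin(2π·0.7953)/(2π)) = 16.1175; s = 0.0000 + 16.1175 = 16.1175
velocity in seg [74.1°–95.6°] (cycloidal), θ in radians: β = 17.1° = 0.2985 rad, B = 21.5° = 0.3752 rad; ds/dθ = (h/B)(1 − cos(2πβ/B)) = (17/0.3752)(1 − cos(2π·0.7953)) = 32.569003 mm/rad

s = 16.1175, ds/dθ = 32.5690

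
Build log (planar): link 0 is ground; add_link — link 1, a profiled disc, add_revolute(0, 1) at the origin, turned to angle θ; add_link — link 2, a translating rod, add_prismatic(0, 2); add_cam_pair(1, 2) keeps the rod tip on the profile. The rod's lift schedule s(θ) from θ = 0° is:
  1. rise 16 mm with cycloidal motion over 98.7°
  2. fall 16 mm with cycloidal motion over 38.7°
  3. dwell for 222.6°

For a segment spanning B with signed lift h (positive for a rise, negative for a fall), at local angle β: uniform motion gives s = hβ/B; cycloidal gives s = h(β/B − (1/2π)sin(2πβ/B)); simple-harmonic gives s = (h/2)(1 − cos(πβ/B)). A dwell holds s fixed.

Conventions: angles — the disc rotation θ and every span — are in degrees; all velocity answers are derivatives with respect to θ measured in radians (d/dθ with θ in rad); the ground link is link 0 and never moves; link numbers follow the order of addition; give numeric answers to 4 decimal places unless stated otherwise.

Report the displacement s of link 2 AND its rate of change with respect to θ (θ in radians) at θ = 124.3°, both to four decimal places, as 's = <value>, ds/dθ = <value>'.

seg 1 [0°–98.7°] cycloidal, h=16: full span → s += 16 → s = 16.0000
seg 2 [98.7°–137.4°] cycloidal, h=-16: θ=124.3° here. β=25.6, B=38.7. -16·(0.6615 − sin(2π·0.6615)/(2π)) = -12.7468 → s = 3.2532
velocity in seg [98.7°–137.4°] (cycloidal), θ in radians: β = 25.6° = 0.4468 rad, B = 38.7° = 0.6754 rad; ds/dθ = (h/B)(1 − cos(2πβ/B)) = ((-16)/0.6754)(1 − cos(2π·0.6615)) = -36.192039 mm/rad

s = 3.2532, ds/dθ = -36.1920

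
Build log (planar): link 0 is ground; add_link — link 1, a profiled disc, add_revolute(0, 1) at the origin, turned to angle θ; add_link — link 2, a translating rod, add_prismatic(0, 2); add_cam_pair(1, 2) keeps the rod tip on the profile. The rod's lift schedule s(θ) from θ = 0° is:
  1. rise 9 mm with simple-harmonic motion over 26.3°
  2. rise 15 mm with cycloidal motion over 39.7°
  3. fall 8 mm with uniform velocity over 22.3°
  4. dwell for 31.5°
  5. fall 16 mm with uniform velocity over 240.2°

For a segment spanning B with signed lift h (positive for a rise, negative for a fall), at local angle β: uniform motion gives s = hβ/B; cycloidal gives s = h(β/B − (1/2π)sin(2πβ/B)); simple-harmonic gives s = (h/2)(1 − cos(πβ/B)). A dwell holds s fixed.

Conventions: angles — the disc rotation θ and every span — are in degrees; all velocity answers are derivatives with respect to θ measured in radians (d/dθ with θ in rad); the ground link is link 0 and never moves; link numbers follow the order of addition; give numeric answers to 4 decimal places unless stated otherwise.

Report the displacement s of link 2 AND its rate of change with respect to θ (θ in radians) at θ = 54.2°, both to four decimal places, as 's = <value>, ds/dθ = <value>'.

seg 1 [0°–26.3°] simple-harmonic, h=9: full span → s += 9 → s = 9.0000
seg 2 [26.3°–66°] cycloidal, h=15: θ=54.2° here. β=27.9, B=39.7. 15·(0.7028 − sin(2π·0.7028)/(2π)) = 12.8245 → s = 21.8245
velocity in seg [26.3°–66°] (cycloidal), θ in radians: β = 27.9° = 0.4869 rad, B = 39.7° = 0.6929 rad; ds/dθ = (h/B)(1 − cos(2πβ/B)) = (15/0.6929)(1 − cos(2π·0.7028)) = 27.978534 mm/rad

s = 21.8245, ds/dθ = 27.9785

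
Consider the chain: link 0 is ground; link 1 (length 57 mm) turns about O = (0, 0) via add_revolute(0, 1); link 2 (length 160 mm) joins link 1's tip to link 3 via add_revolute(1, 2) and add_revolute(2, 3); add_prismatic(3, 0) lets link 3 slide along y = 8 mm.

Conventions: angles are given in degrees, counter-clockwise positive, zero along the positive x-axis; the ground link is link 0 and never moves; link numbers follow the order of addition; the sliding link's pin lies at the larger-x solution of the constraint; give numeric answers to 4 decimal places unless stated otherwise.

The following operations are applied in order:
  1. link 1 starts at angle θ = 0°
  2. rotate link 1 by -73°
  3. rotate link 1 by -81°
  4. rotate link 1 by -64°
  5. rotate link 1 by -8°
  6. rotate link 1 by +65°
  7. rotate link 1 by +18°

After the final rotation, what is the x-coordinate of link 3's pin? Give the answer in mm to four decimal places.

geometry: r = 57 mm, L = 160 mm, e = 8 mm; θ starts at 0°
rotate link 1 by -73°: θ ← 0° -73° = -73°
rotate link 1 by -81°: θ ← -73° -81° = -154°
rotate link 1 by -64°: θ ← -154° -64° = -218°
rotate link 1 by -8°: θ ← -218° -8° = -226°
rotate link 1 by +65°: θ ← -226° +65° = -161°
rotate link 1 by +18°: θ ← -161° +18° = -143°
crank pin P = (r cos θ, r sin θ) = (-45.522224, -34.303456)
h = r sin θ − e = -34.303456 − 8 = -42.303456
x = r cos θ + √(L² − h²) = -45.522224 + 154.306246 = 108.784022

108.7840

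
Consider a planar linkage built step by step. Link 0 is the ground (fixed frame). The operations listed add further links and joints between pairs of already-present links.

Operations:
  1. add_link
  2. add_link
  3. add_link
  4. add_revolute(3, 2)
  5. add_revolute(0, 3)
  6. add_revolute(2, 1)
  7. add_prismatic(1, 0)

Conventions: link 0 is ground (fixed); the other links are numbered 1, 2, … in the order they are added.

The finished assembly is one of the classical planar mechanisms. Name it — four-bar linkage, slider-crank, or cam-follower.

links: 4 (incl. ground); joints: 3 revolute, 1 prismatic, 0 higher (cam) pair, forming one closed loop
4 links, 3 revolutes + 1 prismatic in one loop → slider-crank

slider-crank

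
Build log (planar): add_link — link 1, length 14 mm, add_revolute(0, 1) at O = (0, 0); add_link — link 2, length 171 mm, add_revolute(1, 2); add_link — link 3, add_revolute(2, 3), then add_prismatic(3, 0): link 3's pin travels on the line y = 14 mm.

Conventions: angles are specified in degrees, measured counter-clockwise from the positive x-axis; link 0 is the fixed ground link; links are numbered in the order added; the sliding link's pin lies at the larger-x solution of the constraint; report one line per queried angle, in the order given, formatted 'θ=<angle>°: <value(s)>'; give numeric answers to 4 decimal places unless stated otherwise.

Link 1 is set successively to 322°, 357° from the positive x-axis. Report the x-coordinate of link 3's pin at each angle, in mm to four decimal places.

geometry: r = 14 mm, L = 171 mm, e = 14 mm
θ=322°: crank pin P = (r cos θ, r sin θ) = (11.032151, -8.619261)
θ=322°: h = r sin θ − e = -8.619261 − 14 = -22.619261
θ=322°: x = r cos θ + √(L² − h²) = 11.032151 + 169.497401 = 180.529552
θ=357°: crank pin P = (r cos θ, r sin θ) = (13.980813, -0.732703)
θ=357°: h = r sin θ − e = -0.732703 − 14 = -14.732703
θ=357°: x = r cos θ + √(L² − h²) = 13.980813 + 170.364161 = 184.344975

θ=322°: 180.5296
θ=357°: 184.3450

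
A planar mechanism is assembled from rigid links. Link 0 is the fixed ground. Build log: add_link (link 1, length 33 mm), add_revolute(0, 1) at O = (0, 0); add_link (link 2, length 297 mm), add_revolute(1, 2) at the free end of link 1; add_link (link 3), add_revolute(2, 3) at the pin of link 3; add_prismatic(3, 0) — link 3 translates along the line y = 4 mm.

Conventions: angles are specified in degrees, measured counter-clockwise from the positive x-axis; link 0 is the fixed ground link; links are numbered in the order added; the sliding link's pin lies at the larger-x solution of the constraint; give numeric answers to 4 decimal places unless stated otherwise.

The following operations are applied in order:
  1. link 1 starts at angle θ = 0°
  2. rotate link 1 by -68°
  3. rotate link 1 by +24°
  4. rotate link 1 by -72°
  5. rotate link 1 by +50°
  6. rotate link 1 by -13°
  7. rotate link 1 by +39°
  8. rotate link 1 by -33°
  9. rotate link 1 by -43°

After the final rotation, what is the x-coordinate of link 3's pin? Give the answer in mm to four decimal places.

geometry: r = 33 mm, L = 297 mm, e = 4 mm; θ starts at 0°
rotate link 1 by -68°: θ ← 0° -68° = -68°
rotate link 1 by +24°: θ ← -68° +24° = -44°
rotate link 1 by -72°: θ ← -44° -72° = -116°
rotate link 1 by +50°: θ ← -116° +50° = -66°
rotate link 1 by -13°: θ ← -66° -13° = -79°
rotate link 1 by +39°: θ ← -79° +39° = -40°
rotate link 1 by -33°: θ ← -40° -33° = -73°
rotate link 1 by -43°: θ ← -73° -43° = -116°
crank pin P = (r cos θ, r sin θ) = (-14.466248, -29.660204)
h = r sin θ − e = -29.660204 − 4 = -33.660204
x = r cos θ + √(L² − h²) = -14.466248 + 295.086412 = 280.620164

280.6202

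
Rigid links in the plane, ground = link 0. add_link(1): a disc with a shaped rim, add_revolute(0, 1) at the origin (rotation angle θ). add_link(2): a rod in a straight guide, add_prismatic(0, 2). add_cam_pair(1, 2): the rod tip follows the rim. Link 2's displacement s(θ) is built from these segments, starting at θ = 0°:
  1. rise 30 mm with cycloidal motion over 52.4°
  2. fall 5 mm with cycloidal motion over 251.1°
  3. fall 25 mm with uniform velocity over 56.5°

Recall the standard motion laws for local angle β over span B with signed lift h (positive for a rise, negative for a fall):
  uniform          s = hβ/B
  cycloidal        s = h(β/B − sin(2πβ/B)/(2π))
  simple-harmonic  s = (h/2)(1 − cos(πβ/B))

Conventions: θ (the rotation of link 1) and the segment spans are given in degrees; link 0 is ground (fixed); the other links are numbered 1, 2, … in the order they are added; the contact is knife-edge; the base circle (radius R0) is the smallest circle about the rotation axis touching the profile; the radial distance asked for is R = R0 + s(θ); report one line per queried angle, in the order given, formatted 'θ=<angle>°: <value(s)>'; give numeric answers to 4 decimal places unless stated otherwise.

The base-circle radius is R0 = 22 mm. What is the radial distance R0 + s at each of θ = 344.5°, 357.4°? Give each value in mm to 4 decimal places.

segment 1 (0° to 52.4°, cycloidal, h = 30) is passed completely: s = 0.0000 + (30) = 30.0000
segment 2 (52.4° to 303.5°, cycloidal, h = -5) is passed completely: s = 30.0000 + (-5) = 25.0000
θ = 344.5° falls in segment 3 (303.5° to 360°, uniform, h = -25): β = 344.5 − 303.5 = 41°, B = 56.5°; Δs = -25·41/56.5 = -18.1416; s = 25.0000 − 18.1416 = 6.8584
θ = 357.4° falls in segment 3 (303.5° to 360°, uniform, h = -25): β = 357.4 − 303.5 = 53.9°, B = 56.5°; Δs = -25·53.9/56.5 = -23.8496; s = 25.0000 − 23.8496 = 1.1504
θ=344.5°: R = R0 + s = 22 + 6.8584 = 28.8584
θ=357.4°: R = R0 + s = 22 + 1.1504 = 23.1504

θ=344.5°: 28.8584
θ=357.4°: 23.1504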